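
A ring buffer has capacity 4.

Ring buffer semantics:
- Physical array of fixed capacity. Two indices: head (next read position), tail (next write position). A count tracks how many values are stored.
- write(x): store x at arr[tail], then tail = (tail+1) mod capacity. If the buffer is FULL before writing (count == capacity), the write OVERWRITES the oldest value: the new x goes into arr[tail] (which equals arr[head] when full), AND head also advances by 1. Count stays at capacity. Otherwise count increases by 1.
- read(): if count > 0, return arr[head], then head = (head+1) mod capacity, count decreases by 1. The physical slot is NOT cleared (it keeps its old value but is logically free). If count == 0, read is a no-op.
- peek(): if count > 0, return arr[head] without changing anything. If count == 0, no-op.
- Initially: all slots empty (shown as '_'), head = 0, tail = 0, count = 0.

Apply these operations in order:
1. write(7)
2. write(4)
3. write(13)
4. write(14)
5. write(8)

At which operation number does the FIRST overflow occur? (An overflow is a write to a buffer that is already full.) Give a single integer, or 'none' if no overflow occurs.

Answer: 5

Derivation:
After op 1 (write(7)): arr=[7 _ _ _] head=0 tail=1 count=1
After op 2 (write(4)): arr=[7 4 _ _] head=0 tail=2 count=2
After op 3 (write(13)): arr=[7 4 13 _] head=0 tail=3 count=3
After op 4 (write(14)): arr=[7 4 13 14] head=0 tail=0 count=4
After op 5 (write(8)): arr=[8 4 13 14] head=1 tail=1 count=4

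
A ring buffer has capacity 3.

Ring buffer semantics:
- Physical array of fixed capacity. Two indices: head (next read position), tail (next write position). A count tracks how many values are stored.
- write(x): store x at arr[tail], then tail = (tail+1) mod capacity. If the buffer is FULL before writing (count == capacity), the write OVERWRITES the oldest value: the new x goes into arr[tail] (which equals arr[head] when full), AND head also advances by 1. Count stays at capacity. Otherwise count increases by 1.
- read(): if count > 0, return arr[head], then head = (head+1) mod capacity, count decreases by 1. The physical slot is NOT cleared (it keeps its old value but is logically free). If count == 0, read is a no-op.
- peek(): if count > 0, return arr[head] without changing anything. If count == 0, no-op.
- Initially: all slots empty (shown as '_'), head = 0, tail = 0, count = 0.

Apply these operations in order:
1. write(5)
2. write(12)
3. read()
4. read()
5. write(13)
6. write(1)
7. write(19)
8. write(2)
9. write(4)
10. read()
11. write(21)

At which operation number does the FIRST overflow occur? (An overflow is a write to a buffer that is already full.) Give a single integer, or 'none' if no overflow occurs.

After op 1 (write(5)): arr=[5 _ _] head=0 tail=1 count=1
After op 2 (write(12)): arr=[5 12 _] head=0 tail=2 count=2
After op 3 (read()): arr=[5 12 _] head=1 tail=2 count=1
After op 4 (read()): arr=[5 12 _] head=2 tail=2 count=0
After op 5 (write(13)): arr=[5 12 13] head=2 tail=0 count=1
After op 6 (write(1)): arr=[1 12 13] head=2 tail=1 count=2
After op 7 (write(19)): arr=[1 19 13] head=2 tail=2 count=3
After op 8 (write(2)): arr=[1 19 2] head=0 tail=0 count=3
After op 9 (write(4)): arr=[4 19 2] head=1 tail=1 count=3
After op 10 (read()): arr=[4 19 2] head=2 tail=1 count=2
After op 11 (write(21)): arr=[4 21 2] head=2 tail=2 count=3

Answer: 8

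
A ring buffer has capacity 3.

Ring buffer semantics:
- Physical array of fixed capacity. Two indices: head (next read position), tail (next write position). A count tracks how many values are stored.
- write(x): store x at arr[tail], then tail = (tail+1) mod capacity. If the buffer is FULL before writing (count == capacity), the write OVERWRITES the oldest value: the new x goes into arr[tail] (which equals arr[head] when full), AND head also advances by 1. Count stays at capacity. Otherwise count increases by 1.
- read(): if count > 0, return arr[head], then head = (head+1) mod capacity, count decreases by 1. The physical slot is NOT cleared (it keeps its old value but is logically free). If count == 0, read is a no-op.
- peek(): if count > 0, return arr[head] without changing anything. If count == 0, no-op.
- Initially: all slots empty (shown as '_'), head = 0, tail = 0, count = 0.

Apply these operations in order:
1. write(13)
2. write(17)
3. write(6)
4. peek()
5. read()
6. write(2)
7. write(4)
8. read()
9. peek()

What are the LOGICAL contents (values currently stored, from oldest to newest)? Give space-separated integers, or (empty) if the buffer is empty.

After op 1 (write(13)): arr=[13 _ _] head=0 tail=1 count=1
After op 2 (write(17)): arr=[13 17 _] head=0 tail=2 count=2
After op 3 (write(6)): arr=[13 17 6] head=0 tail=0 count=3
After op 4 (peek()): arr=[13 17 6] head=0 tail=0 count=3
After op 5 (read()): arr=[13 17 6] head=1 tail=0 count=2
After op 6 (write(2)): arr=[2 17 6] head=1 tail=1 count=3
After op 7 (write(4)): arr=[2 4 6] head=2 tail=2 count=3
After op 8 (read()): arr=[2 4 6] head=0 tail=2 count=2
After op 9 (peek()): arr=[2 4 6] head=0 tail=2 count=2

Answer: 2 4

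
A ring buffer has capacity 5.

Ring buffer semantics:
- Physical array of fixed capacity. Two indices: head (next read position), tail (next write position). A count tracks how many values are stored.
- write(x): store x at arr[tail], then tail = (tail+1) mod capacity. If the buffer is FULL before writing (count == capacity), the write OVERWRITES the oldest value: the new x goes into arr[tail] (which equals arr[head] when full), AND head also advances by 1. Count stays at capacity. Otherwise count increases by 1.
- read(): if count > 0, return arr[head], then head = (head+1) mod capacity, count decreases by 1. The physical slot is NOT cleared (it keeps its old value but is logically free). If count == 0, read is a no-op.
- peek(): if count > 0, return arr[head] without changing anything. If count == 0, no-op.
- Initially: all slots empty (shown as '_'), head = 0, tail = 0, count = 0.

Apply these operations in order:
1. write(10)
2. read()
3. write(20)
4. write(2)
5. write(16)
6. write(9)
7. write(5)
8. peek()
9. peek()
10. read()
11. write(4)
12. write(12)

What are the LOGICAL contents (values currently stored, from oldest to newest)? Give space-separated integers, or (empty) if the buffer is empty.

After op 1 (write(10)): arr=[10 _ _ _ _] head=0 tail=1 count=1
After op 2 (read()): arr=[10 _ _ _ _] head=1 tail=1 count=0
After op 3 (write(20)): arr=[10 20 _ _ _] head=1 tail=2 count=1
After op 4 (write(2)): arr=[10 20 2 _ _] head=1 tail=3 count=2
After op 5 (write(16)): arr=[10 20 2 16 _] head=1 tail=4 count=3
After op 6 (write(9)): arr=[10 20 2 16 9] head=1 tail=0 count=4
After op 7 (write(5)): arr=[5 20 2 16 9] head=1 tail=1 count=5
After op 8 (peek()): arr=[5 20 2 16 9] head=1 tail=1 count=5
After op 9 (peek()): arr=[5 20 2 16 9] head=1 tail=1 count=5
After op 10 (read()): arr=[5 20 2 16 9] head=2 tail=1 count=4
After op 11 (write(4)): arr=[5 4 2 16 9] head=2 tail=2 count=5
After op 12 (write(12)): arr=[5 4 12 16 9] head=3 tail=3 count=5

Answer: 16 9 5 4 12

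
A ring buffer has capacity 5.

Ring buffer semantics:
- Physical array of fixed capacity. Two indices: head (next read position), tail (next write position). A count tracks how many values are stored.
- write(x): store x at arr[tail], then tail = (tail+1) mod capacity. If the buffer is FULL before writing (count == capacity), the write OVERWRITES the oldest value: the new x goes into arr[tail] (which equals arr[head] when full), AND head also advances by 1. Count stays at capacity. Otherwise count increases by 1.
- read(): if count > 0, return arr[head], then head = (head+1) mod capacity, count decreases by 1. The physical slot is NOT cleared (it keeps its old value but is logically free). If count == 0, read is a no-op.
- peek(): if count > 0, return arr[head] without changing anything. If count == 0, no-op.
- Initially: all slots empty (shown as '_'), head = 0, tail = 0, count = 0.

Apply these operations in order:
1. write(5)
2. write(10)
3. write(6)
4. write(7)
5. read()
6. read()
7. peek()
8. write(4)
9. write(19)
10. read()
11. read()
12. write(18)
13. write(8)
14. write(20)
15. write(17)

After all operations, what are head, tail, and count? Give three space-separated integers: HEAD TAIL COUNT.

After op 1 (write(5)): arr=[5 _ _ _ _] head=0 tail=1 count=1
After op 2 (write(10)): arr=[5 10 _ _ _] head=0 tail=2 count=2
After op 3 (write(6)): arr=[5 10 6 _ _] head=0 tail=3 count=3
After op 4 (write(7)): arr=[5 10 6 7 _] head=0 tail=4 count=4
After op 5 (read()): arr=[5 10 6 7 _] head=1 tail=4 count=3
After op 6 (read()): arr=[5 10 6 7 _] head=2 tail=4 count=2
After op 7 (peek()): arr=[5 10 6 7 _] head=2 tail=4 count=2
After op 8 (write(4)): arr=[5 10 6 7 4] head=2 tail=0 count=3
After op 9 (write(19)): arr=[19 10 6 7 4] head=2 tail=1 count=4
After op 10 (read()): arr=[19 10 6 7 4] head=3 tail=1 count=3
After op 11 (read()): arr=[19 10 6 7 4] head=4 tail=1 count=2
After op 12 (write(18)): arr=[19 18 6 7 4] head=4 tail=2 count=3
After op 13 (write(8)): arr=[19 18 8 7 4] head=4 tail=3 count=4
After op 14 (write(20)): arr=[19 18 8 20 4] head=4 tail=4 count=5
After op 15 (write(17)): arr=[19 18 8 20 17] head=0 tail=0 count=5

Answer: 0 0 5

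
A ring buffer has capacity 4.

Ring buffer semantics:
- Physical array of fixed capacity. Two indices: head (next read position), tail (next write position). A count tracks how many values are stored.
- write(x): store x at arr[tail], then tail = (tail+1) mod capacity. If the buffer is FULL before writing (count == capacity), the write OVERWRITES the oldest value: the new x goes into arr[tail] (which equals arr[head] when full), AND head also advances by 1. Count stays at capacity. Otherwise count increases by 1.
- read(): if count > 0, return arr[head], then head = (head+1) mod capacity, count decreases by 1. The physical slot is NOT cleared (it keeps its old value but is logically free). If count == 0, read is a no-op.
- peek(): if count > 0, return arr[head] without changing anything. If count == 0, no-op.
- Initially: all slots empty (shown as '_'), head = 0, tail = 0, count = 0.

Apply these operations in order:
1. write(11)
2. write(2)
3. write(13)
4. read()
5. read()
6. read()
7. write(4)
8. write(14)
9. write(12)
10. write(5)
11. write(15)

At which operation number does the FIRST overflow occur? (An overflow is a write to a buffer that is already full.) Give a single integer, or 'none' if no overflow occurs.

Answer: 11

Derivation:
After op 1 (write(11)): arr=[11 _ _ _] head=0 tail=1 count=1
After op 2 (write(2)): arr=[11 2 _ _] head=0 tail=2 count=2
After op 3 (write(13)): arr=[11 2 13 _] head=0 tail=3 count=3
After op 4 (read()): arr=[11 2 13 _] head=1 tail=3 count=2
After op 5 (read()): arr=[11 2 13 _] head=2 tail=3 count=1
After op 6 (read()): arr=[11 2 13 _] head=3 tail=3 count=0
After op 7 (write(4)): arr=[11 2 13 4] head=3 tail=0 count=1
After op 8 (write(14)): arr=[14 2 13 4] head=3 tail=1 count=2
After op 9 (write(12)): arr=[14 12 13 4] head=3 tail=2 count=3
After op 10 (write(5)): arr=[14 12 5 4] head=3 tail=3 count=4
After op 11 (write(15)): arr=[14 12 5 15] head=0 tail=0 count=4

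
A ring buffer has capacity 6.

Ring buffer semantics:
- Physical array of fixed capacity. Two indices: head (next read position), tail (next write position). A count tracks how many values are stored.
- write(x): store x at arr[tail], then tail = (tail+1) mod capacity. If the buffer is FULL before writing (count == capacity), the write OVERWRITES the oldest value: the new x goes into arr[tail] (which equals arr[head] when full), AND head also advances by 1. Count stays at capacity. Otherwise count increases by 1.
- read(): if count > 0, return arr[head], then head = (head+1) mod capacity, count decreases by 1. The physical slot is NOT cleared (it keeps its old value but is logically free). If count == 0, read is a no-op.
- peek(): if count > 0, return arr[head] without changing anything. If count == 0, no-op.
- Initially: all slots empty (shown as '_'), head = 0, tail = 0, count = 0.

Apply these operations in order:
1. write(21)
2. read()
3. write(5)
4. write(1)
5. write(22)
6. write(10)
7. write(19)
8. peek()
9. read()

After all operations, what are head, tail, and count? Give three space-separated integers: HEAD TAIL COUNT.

After op 1 (write(21)): arr=[21 _ _ _ _ _] head=0 tail=1 count=1
After op 2 (read()): arr=[21 _ _ _ _ _] head=1 tail=1 count=0
After op 3 (write(5)): arr=[21 5 _ _ _ _] head=1 tail=2 count=1
After op 4 (write(1)): arr=[21 5 1 _ _ _] head=1 tail=3 count=2
After op 5 (write(22)): arr=[21 5 1 22 _ _] head=1 tail=4 count=3
After op 6 (write(10)): arr=[21 5 1 22 10 _] head=1 tail=5 count=4
After op 7 (write(19)): arr=[21 5 1 22 10 19] head=1 tail=0 count=5
After op 8 (peek()): arr=[21 5 1 22 10 19] head=1 tail=0 count=5
After op 9 (read()): arr=[21 5 1 22 10 19] head=2 tail=0 count=4

Answer: 2 0 4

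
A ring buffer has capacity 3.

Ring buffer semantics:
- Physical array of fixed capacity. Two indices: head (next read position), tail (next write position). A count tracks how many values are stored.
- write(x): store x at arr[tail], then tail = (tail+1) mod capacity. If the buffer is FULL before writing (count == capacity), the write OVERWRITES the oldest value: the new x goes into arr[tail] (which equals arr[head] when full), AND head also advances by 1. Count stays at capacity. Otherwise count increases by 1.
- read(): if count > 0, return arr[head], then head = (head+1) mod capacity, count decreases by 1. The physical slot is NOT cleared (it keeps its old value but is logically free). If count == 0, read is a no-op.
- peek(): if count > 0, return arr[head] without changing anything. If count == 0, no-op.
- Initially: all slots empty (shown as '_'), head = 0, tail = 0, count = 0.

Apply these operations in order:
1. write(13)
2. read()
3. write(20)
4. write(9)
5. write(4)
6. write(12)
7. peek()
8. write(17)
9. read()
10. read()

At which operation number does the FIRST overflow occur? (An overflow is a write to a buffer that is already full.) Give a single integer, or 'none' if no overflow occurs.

Answer: 6

Derivation:
After op 1 (write(13)): arr=[13 _ _] head=0 tail=1 count=1
After op 2 (read()): arr=[13 _ _] head=1 tail=1 count=0
After op 3 (write(20)): arr=[13 20 _] head=1 tail=2 count=1
After op 4 (write(9)): arr=[13 20 9] head=1 tail=0 count=2
After op 5 (write(4)): arr=[4 20 9] head=1 tail=1 count=3
After op 6 (write(12)): arr=[4 12 9] head=2 tail=2 count=3
After op 7 (peek()): arr=[4 12 9] head=2 tail=2 count=3
After op 8 (write(17)): arr=[4 12 17] head=0 tail=0 count=3
After op 9 (read()): arr=[4 12 17] head=1 tail=0 count=2
After op 10 (read()): arr=[4 12 17] head=2 tail=0 count=1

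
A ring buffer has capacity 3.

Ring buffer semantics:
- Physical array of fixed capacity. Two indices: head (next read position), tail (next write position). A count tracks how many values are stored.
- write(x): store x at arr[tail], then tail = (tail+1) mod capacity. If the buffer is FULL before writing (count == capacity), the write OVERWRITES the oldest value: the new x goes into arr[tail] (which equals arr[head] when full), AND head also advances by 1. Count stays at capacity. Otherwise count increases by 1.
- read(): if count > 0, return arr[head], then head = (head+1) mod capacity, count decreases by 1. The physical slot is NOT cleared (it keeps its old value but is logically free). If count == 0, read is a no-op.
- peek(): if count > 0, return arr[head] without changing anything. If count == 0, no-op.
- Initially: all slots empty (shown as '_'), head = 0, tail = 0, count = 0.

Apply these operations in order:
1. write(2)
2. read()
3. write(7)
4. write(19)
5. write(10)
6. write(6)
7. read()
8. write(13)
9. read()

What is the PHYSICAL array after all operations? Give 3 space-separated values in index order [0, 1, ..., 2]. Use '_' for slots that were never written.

After op 1 (write(2)): arr=[2 _ _] head=0 tail=1 count=1
After op 2 (read()): arr=[2 _ _] head=1 tail=1 count=0
After op 3 (write(7)): arr=[2 7 _] head=1 tail=2 count=1
After op 4 (write(19)): arr=[2 7 19] head=1 tail=0 count=2
After op 5 (write(10)): arr=[10 7 19] head=1 tail=1 count=3
After op 6 (write(6)): arr=[10 6 19] head=2 tail=2 count=3
After op 7 (read()): arr=[10 6 19] head=0 tail=2 count=2
After op 8 (write(13)): arr=[10 6 13] head=0 tail=0 count=3
After op 9 (read()): arr=[10 6 13] head=1 tail=0 count=2

Answer: 10 6 13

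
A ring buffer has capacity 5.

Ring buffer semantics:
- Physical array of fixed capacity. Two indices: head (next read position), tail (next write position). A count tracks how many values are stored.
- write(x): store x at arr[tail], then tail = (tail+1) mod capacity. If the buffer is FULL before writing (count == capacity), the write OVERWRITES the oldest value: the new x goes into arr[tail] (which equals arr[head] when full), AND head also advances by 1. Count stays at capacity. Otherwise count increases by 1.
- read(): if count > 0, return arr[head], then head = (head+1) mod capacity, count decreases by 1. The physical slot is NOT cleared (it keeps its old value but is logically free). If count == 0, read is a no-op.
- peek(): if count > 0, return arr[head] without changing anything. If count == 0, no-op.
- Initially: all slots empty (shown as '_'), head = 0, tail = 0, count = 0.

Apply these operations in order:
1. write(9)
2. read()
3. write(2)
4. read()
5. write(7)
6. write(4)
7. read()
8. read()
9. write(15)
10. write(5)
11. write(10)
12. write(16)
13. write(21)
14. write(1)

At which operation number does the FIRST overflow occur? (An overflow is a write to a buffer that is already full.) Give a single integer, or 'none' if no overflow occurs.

Answer: 14

Derivation:
After op 1 (write(9)): arr=[9 _ _ _ _] head=0 tail=1 count=1
After op 2 (read()): arr=[9 _ _ _ _] head=1 tail=1 count=0
After op 3 (write(2)): arr=[9 2 _ _ _] head=1 tail=2 count=1
After op 4 (read()): arr=[9 2 _ _ _] head=2 tail=2 count=0
After op 5 (write(7)): arr=[9 2 7 _ _] head=2 tail=3 count=1
After op 6 (write(4)): arr=[9 2 7 4 _] head=2 tail=4 count=2
After op 7 (read()): arr=[9 2 7 4 _] head=3 tail=4 count=1
After op 8 (read()): arr=[9 2 7 4 _] head=4 tail=4 count=0
After op 9 (write(15)): arr=[9 2 7 4 15] head=4 tail=0 count=1
After op 10 (write(5)): arr=[5 2 7 4 15] head=4 tail=1 count=2
After op 11 (write(10)): arr=[5 10 7 4 15] head=4 tail=2 count=3
After op 12 (write(16)): arr=[5 10 16 4 15] head=4 tail=3 count=4
After op 13 (write(21)): arr=[5 10 16 21 15] head=4 tail=4 count=5
After op 14 (write(1)): arr=[5 10 16 21 1] head=0 tail=0 count=5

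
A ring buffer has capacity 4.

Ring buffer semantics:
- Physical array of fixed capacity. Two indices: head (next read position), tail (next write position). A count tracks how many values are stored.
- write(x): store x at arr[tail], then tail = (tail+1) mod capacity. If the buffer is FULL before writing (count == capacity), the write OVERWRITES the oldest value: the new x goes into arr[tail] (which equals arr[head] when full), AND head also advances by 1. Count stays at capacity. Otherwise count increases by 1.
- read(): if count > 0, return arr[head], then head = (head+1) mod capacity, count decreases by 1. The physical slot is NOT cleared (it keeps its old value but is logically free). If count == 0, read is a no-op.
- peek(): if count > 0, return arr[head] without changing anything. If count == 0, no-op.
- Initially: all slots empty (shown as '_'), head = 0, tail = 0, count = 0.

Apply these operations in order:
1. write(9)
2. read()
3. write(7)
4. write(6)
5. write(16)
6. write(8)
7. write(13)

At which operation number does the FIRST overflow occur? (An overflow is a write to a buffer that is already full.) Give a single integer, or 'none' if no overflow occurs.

After op 1 (write(9)): arr=[9 _ _ _] head=0 tail=1 count=1
After op 2 (read()): arr=[9 _ _ _] head=1 tail=1 count=0
After op 3 (write(7)): arr=[9 7 _ _] head=1 tail=2 count=1
After op 4 (write(6)): arr=[9 7 6 _] head=1 tail=3 count=2
After op 5 (write(16)): arr=[9 7 6 16] head=1 tail=0 count=3
After op 6 (write(8)): arr=[8 7 6 16] head=1 tail=1 count=4
After op 7 (write(13)): arr=[8 13 6 16] head=2 tail=2 count=4

Answer: 7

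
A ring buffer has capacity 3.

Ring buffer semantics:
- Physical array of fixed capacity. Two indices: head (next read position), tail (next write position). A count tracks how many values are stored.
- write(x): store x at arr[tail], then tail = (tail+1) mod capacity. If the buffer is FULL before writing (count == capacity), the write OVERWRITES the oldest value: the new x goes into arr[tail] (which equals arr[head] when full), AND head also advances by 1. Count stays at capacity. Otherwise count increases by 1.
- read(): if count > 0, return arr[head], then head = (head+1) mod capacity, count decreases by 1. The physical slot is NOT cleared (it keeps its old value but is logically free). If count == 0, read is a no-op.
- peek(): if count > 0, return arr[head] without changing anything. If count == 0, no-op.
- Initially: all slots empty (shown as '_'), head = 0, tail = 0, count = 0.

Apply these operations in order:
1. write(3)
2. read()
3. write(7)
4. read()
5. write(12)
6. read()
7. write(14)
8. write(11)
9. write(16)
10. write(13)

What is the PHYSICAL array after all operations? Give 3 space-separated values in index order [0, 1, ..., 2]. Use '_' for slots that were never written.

After op 1 (write(3)): arr=[3 _ _] head=0 tail=1 count=1
After op 2 (read()): arr=[3 _ _] head=1 tail=1 count=0
After op 3 (write(7)): arr=[3 7 _] head=1 tail=2 count=1
After op 4 (read()): arr=[3 7 _] head=2 tail=2 count=0
After op 5 (write(12)): arr=[3 7 12] head=2 tail=0 count=1
After op 6 (read()): arr=[3 7 12] head=0 tail=0 count=0
After op 7 (write(14)): arr=[14 7 12] head=0 tail=1 count=1
After op 8 (write(11)): arr=[14 11 12] head=0 tail=2 count=2
After op 9 (write(16)): arr=[14 11 16] head=0 tail=0 count=3
After op 10 (write(13)): arr=[13 11 16] head=1 tail=1 count=3

Answer: 13 11 16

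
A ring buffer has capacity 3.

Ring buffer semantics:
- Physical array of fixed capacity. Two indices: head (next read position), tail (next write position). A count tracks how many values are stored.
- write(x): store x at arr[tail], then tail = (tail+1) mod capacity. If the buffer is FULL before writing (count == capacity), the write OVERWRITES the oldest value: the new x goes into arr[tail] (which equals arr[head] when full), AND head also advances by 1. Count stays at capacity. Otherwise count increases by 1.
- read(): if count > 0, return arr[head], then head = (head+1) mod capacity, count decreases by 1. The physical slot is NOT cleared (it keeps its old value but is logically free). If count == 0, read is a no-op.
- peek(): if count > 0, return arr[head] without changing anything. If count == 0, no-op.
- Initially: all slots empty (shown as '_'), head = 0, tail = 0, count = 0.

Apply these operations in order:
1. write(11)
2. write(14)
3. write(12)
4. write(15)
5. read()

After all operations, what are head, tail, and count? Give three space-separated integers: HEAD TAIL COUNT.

After op 1 (write(11)): arr=[11 _ _] head=0 tail=1 count=1
After op 2 (write(14)): arr=[11 14 _] head=0 tail=2 count=2
After op 3 (write(12)): arr=[11 14 12] head=0 tail=0 count=3
After op 4 (write(15)): arr=[15 14 12] head=1 tail=1 count=3
After op 5 (read()): arr=[15 14 12] head=2 tail=1 count=2

Answer: 2 1 2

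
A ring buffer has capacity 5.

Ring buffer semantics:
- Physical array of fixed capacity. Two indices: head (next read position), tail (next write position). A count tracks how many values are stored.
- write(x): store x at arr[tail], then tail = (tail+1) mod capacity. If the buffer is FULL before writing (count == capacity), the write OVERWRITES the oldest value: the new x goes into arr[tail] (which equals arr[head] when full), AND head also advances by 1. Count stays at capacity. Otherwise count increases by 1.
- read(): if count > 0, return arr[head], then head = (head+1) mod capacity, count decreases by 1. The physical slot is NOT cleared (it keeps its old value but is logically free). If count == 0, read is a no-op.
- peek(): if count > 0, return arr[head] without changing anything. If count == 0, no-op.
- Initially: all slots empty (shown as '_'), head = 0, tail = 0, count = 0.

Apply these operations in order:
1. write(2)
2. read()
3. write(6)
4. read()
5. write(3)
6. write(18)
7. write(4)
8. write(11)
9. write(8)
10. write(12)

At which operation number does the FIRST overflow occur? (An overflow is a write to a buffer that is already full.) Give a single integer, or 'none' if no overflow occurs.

After op 1 (write(2)): arr=[2 _ _ _ _] head=0 tail=1 count=1
After op 2 (read()): arr=[2 _ _ _ _] head=1 tail=1 count=0
After op 3 (write(6)): arr=[2 6 _ _ _] head=1 tail=2 count=1
After op 4 (read()): arr=[2 6 _ _ _] head=2 tail=2 count=0
After op 5 (write(3)): arr=[2 6 3 _ _] head=2 tail=3 count=1
After op 6 (write(18)): arr=[2 6 3 18 _] head=2 tail=4 count=2
After op 7 (write(4)): arr=[2 6 3 18 4] head=2 tail=0 count=3
After op 8 (write(11)): arr=[11 6 3 18 4] head=2 tail=1 count=4
After op 9 (write(8)): arr=[11 8 3 18 4] head=2 tail=2 count=5
After op 10 (write(12)): arr=[11 8 12 18 4] head=3 tail=3 count=5

Answer: 10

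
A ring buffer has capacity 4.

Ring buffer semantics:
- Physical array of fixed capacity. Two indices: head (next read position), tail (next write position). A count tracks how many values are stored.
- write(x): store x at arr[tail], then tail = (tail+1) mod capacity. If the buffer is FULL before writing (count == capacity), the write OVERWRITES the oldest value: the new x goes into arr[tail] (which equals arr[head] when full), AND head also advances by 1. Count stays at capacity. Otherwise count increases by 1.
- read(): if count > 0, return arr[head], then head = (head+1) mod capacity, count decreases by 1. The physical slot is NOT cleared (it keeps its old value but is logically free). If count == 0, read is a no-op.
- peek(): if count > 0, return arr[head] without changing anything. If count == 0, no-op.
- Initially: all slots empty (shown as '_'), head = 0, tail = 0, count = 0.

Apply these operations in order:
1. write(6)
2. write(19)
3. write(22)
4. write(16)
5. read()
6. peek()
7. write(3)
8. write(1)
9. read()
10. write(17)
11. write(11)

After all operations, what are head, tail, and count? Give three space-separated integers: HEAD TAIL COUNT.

Answer: 0 0 4

Derivation:
After op 1 (write(6)): arr=[6 _ _ _] head=0 tail=1 count=1
After op 2 (write(19)): arr=[6 19 _ _] head=0 tail=2 count=2
After op 3 (write(22)): arr=[6 19 22 _] head=0 tail=3 count=3
After op 4 (write(16)): arr=[6 19 22 16] head=0 tail=0 count=4
After op 5 (read()): arr=[6 19 22 16] head=1 tail=0 count=3
After op 6 (peek()): arr=[6 19 22 16] head=1 tail=0 count=3
After op 7 (write(3)): arr=[3 19 22 16] head=1 tail=1 count=4
After op 8 (write(1)): arr=[3 1 22 16] head=2 tail=2 count=4
After op 9 (read()): arr=[3 1 22 16] head=3 tail=2 count=3
After op 10 (write(17)): arr=[3 1 17 16] head=3 tail=3 count=4
After op 11 (write(11)): arr=[3 1 17 11] head=0 tail=0 count=4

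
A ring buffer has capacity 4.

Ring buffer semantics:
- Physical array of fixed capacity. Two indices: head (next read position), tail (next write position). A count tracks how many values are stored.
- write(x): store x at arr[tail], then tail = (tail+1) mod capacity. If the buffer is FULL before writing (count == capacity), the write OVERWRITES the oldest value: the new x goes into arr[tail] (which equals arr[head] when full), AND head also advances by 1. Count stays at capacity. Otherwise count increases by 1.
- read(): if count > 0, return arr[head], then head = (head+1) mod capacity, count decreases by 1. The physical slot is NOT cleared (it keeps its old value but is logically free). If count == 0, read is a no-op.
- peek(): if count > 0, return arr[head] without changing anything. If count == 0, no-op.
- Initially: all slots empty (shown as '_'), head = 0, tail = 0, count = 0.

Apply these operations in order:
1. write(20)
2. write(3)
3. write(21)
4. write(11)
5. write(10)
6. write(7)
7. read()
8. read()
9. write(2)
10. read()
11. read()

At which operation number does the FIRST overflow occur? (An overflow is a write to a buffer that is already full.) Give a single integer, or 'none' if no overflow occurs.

After op 1 (write(20)): arr=[20 _ _ _] head=0 tail=1 count=1
After op 2 (write(3)): arr=[20 3 _ _] head=0 tail=2 count=2
After op 3 (write(21)): arr=[20 3 21 _] head=0 tail=3 count=3
After op 4 (write(11)): arr=[20 3 21 11] head=0 tail=0 count=4
After op 5 (write(10)): arr=[10 3 21 11] head=1 tail=1 count=4
After op 6 (write(7)): arr=[10 7 21 11] head=2 tail=2 count=4
After op 7 (read()): arr=[10 7 21 11] head=3 tail=2 count=3
After op 8 (read()): arr=[10 7 21 11] head=0 tail=2 count=2
After op 9 (write(2)): arr=[10 7 2 11] head=0 tail=3 count=3
After op 10 (read()): arr=[10 7 2 11] head=1 tail=3 count=2
After op 11 (read()): arr=[10 7 2 11] head=2 tail=3 count=1

Answer: 5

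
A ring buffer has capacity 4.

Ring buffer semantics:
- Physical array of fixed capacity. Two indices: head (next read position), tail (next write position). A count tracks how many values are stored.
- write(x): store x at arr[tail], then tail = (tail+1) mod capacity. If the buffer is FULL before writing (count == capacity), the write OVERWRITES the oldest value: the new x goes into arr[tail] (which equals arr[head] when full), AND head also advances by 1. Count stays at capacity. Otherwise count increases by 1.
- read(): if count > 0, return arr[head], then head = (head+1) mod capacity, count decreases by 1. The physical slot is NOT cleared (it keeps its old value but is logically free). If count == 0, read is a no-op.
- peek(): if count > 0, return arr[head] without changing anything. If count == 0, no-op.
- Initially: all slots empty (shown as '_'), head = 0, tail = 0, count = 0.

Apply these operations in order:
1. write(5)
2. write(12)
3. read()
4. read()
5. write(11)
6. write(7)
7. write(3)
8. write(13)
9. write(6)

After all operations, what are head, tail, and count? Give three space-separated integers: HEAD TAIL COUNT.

After op 1 (write(5)): arr=[5 _ _ _] head=0 tail=1 count=1
After op 2 (write(12)): arr=[5 12 _ _] head=0 tail=2 count=2
After op 3 (read()): arr=[5 12 _ _] head=1 tail=2 count=1
After op 4 (read()): arr=[5 12 _ _] head=2 tail=2 count=0
After op 5 (write(11)): arr=[5 12 11 _] head=2 tail=3 count=1
After op 6 (write(7)): arr=[5 12 11 7] head=2 tail=0 count=2
After op 7 (write(3)): arr=[3 12 11 7] head=2 tail=1 count=3
After op 8 (write(13)): arr=[3 13 11 7] head=2 tail=2 count=4
After op 9 (write(6)): arr=[3 13 6 7] head=3 tail=3 count=4

Answer: 3 3 4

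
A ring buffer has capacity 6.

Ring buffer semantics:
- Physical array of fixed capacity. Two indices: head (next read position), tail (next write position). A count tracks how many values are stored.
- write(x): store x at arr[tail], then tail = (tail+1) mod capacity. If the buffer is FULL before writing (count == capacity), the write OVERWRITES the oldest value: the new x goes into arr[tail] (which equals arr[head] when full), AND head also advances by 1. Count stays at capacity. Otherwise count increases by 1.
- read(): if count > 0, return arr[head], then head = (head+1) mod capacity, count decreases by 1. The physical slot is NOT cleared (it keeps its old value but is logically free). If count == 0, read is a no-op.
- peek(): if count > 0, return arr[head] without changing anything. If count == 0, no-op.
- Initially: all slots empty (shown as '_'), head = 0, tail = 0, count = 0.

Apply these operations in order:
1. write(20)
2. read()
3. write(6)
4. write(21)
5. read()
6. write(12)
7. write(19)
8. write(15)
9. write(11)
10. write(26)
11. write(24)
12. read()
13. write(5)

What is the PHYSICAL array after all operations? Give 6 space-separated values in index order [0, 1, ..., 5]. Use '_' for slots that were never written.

After op 1 (write(20)): arr=[20 _ _ _ _ _] head=0 tail=1 count=1
After op 2 (read()): arr=[20 _ _ _ _ _] head=1 tail=1 count=0
After op 3 (write(6)): arr=[20 6 _ _ _ _] head=1 tail=2 count=1
After op 4 (write(21)): arr=[20 6 21 _ _ _] head=1 tail=3 count=2
After op 5 (read()): arr=[20 6 21 _ _ _] head=2 tail=3 count=1
After op 6 (write(12)): arr=[20 6 21 12 _ _] head=2 tail=4 count=2
After op 7 (write(19)): arr=[20 6 21 12 19 _] head=2 tail=5 count=3
After op 8 (write(15)): arr=[20 6 21 12 19 15] head=2 tail=0 count=4
After op 9 (write(11)): arr=[11 6 21 12 19 15] head=2 tail=1 count=5
After op 10 (write(26)): arr=[11 26 21 12 19 15] head=2 tail=2 count=6
After op 11 (write(24)): arr=[11 26 24 12 19 15] head=3 tail=3 count=6
After op 12 (read()): arr=[11 26 24 12 19 15] head=4 tail=3 count=5
After op 13 (write(5)): arr=[11 26 24 5 19 15] head=4 tail=4 count=6

Answer: 11 26 24 5 19 15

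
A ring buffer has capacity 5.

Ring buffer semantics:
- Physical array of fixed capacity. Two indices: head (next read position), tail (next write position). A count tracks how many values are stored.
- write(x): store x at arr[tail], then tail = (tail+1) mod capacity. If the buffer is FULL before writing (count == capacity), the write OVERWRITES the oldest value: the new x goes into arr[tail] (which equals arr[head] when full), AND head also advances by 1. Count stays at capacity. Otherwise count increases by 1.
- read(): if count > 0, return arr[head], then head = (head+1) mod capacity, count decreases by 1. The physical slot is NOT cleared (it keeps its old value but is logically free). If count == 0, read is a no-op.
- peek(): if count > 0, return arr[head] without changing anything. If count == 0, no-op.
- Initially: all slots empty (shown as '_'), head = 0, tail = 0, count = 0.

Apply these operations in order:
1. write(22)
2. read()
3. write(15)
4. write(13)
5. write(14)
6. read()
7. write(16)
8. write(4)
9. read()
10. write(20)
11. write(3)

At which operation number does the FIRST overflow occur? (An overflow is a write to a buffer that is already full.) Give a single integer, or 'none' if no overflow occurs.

After op 1 (write(22)): arr=[22 _ _ _ _] head=0 tail=1 count=1
After op 2 (read()): arr=[22 _ _ _ _] head=1 tail=1 count=0
After op 3 (write(15)): arr=[22 15 _ _ _] head=1 tail=2 count=1
After op 4 (write(13)): arr=[22 15 13 _ _] head=1 tail=3 count=2
After op 5 (write(14)): arr=[22 15 13 14 _] head=1 tail=4 count=3
After op 6 (read()): arr=[22 15 13 14 _] head=2 tail=4 count=2
After op 7 (write(16)): arr=[22 15 13 14 16] head=2 tail=0 count=3
After op 8 (write(4)): arr=[4 15 13 14 16] head=2 tail=1 count=4
After op 9 (read()): arr=[4 15 13 14 16] head=3 tail=1 count=3
After op 10 (write(20)): arr=[4 20 13 14 16] head=3 tail=2 count=4
After op 11 (write(3)): arr=[4 20 3 14 16] head=3 tail=3 count=5

Answer: none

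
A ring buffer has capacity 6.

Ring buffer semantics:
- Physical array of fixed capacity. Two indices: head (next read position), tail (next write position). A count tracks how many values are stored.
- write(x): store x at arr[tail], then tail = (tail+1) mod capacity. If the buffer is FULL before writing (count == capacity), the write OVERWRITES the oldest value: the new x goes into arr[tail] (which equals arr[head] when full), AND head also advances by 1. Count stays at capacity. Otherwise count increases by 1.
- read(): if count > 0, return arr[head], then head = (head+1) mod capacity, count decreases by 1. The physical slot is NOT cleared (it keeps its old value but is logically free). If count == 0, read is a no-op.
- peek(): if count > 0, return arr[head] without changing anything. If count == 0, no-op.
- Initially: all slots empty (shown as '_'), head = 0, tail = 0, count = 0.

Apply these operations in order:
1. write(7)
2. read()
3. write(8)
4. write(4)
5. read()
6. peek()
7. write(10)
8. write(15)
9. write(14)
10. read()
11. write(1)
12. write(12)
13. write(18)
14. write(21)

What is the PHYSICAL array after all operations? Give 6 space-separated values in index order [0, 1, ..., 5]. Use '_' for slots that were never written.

After op 1 (write(7)): arr=[7 _ _ _ _ _] head=0 tail=1 count=1
After op 2 (read()): arr=[7 _ _ _ _ _] head=1 tail=1 count=0
After op 3 (write(8)): arr=[7 8 _ _ _ _] head=1 tail=2 count=1
After op 4 (write(4)): arr=[7 8 4 _ _ _] head=1 tail=3 count=2
After op 5 (read()): arr=[7 8 4 _ _ _] head=2 tail=3 count=1
After op 6 (peek()): arr=[7 8 4 _ _ _] head=2 tail=3 count=1
After op 7 (write(10)): arr=[7 8 4 10 _ _] head=2 tail=4 count=2
After op 8 (write(15)): arr=[7 8 4 10 15 _] head=2 tail=5 count=3
After op 9 (write(14)): arr=[7 8 4 10 15 14] head=2 tail=0 count=4
After op 10 (read()): arr=[7 8 4 10 15 14] head=3 tail=0 count=3
After op 11 (write(1)): arr=[1 8 4 10 15 14] head=3 tail=1 count=4
After op 12 (write(12)): arr=[1 12 4 10 15 14] head=3 tail=2 count=5
After op 13 (write(18)): arr=[1 12 18 10 15 14] head=3 tail=3 count=6
After op 14 (write(21)): arr=[1 12 18 21 15 14] head=4 tail=4 count=6

Answer: 1 12 18 21 15 14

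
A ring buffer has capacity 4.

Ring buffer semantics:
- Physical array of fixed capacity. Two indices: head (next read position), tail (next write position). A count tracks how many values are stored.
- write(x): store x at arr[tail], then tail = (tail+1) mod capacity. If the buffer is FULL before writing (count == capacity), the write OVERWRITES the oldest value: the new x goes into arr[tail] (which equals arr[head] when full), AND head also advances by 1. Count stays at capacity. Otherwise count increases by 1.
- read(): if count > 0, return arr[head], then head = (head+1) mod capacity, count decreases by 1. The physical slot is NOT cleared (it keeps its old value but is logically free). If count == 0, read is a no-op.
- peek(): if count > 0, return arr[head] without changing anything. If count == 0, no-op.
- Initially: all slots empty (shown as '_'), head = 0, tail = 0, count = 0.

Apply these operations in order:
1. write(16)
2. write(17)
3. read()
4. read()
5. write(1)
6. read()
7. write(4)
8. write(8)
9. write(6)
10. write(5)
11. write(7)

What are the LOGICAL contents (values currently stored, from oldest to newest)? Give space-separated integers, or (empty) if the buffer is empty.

Answer: 8 6 5 7

Derivation:
After op 1 (write(16)): arr=[16 _ _ _] head=0 tail=1 count=1
After op 2 (write(17)): arr=[16 17 _ _] head=0 tail=2 count=2
After op 3 (read()): arr=[16 17 _ _] head=1 tail=2 count=1
After op 4 (read()): arr=[16 17 _ _] head=2 tail=2 count=0
After op 5 (write(1)): arr=[16 17 1 _] head=2 tail=3 count=1
After op 6 (read()): arr=[16 17 1 _] head=3 tail=3 count=0
After op 7 (write(4)): arr=[16 17 1 4] head=3 tail=0 count=1
After op 8 (write(8)): arr=[8 17 1 4] head=3 tail=1 count=2
After op 9 (write(6)): arr=[8 6 1 4] head=3 tail=2 count=3
After op 10 (write(5)): arr=[8 6 5 4] head=3 tail=3 count=4
After op 11 (write(7)): arr=[8 6 5 7] head=0 tail=0 count=4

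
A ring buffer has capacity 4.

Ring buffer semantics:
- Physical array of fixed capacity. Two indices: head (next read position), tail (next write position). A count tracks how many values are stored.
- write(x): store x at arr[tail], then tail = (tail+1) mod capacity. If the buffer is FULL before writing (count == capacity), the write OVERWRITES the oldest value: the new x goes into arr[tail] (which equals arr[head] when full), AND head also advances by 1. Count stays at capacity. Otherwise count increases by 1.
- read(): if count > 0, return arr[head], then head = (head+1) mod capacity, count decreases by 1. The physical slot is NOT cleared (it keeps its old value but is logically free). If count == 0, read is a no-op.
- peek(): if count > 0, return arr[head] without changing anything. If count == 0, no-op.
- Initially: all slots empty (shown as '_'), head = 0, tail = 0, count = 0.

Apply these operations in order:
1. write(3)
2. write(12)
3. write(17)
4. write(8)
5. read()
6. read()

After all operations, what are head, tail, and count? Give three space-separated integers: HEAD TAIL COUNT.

After op 1 (write(3)): arr=[3 _ _ _] head=0 tail=1 count=1
After op 2 (write(12)): arr=[3 12 _ _] head=0 tail=2 count=2
After op 3 (write(17)): arr=[3 12 17 _] head=0 tail=3 count=3
After op 4 (write(8)): arr=[3 12 17 8] head=0 tail=0 count=4
After op 5 (read()): arr=[3 12 17 8] head=1 tail=0 count=3
After op 6 (read()): arr=[3 12 17 8] head=2 tail=0 count=2

Answer: 2 0 2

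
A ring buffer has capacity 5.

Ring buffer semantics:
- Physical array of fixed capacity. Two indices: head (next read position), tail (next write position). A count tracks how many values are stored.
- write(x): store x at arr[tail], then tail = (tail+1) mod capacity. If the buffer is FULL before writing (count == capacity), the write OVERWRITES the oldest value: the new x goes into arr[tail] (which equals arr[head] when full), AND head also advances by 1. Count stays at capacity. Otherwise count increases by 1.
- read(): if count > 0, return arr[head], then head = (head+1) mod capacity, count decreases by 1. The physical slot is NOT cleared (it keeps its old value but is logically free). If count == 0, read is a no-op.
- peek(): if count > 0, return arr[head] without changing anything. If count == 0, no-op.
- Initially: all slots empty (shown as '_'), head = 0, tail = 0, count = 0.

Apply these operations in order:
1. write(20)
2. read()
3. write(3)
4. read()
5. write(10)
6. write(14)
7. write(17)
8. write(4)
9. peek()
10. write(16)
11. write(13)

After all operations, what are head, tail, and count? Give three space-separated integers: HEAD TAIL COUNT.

Answer: 3 3 5

Derivation:
After op 1 (write(20)): arr=[20 _ _ _ _] head=0 tail=1 count=1
After op 2 (read()): arr=[20 _ _ _ _] head=1 tail=1 count=0
After op 3 (write(3)): arr=[20 3 _ _ _] head=1 tail=2 count=1
After op 4 (read()): arr=[20 3 _ _ _] head=2 tail=2 count=0
After op 5 (write(10)): arr=[20 3 10 _ _] head=2 tail=3 count=1
After op 6 (write(14)): arr=[20 3 10 14 _] head=2 tail=4 count=2
After op 7 (write(17)): arr=[20 3 10 14 17] head=2 tail=0 count=3
After op 8 (write(4)): arr=[4 3 10 14 17] head=2 tail=1 count=4
After op 9 (peek()): arr=[4 3 10 14 17] head=2 tail=1 count=4
After op 10 (write(16)): arr=[4 16 10 14 17] head=2 tail=2 count=5
After op 11 (write(13)): arr=[4 16 13 14 17] head=3 tail=3 count=5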